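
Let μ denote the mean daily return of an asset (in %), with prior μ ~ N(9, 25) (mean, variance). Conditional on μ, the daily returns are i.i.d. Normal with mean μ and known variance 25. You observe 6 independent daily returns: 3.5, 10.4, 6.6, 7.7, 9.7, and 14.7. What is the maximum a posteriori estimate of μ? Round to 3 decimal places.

n = 6; x̄ = (3.5 + 10.4 + 6.6 + 7.7 + 9.7 + 14.7)/6 = 52.6/6 = 263/30 ≈ 8.7667.
For a Normal prior and Normal likelihood with known variance, the posterior is Normal; its mode equals its mean, the precision-weighted average.
Prior precision 1/σ₀² = 1/25 = 0.04; data precision n/σ² = 6/25 = 0.24.
μ̂ = (0.04·9 + 0.24·(263/30)) / (0.04 + 0.24) = 2.464/0.28 = 8.800.

μ̂_MAP = 8.800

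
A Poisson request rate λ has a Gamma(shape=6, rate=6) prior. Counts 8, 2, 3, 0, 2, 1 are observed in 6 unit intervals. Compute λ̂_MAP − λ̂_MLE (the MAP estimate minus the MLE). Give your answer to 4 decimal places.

MAP − MLE = -0.9167

Σxᵢ = 16. Posterior is Gamma(22, 12); MAP = (22−1)/12 = 21/12 ≈ 1.75000.
MLE = x̄ = 16/6 ≈ 2.66667.
Difference = 21/12 − 16/6 = -11/12 ≈ -0.9167.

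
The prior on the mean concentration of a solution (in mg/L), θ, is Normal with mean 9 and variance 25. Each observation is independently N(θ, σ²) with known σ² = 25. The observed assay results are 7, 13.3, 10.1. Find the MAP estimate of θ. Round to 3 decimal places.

n = 3; x̄ = (7 + 13.3 + 10.1)/3 = 30.4/3 = 152/15 ≈ 10.1333.
For a Normal prior and Normal likelihood with known variance, the posterior is Normal; its mode equals its mean, the precision-weighted average.
Prior precision 1/σ₀² = 1/25 = 0.04; data precision n/σ² = 3/25 = 0.12.
θ̂ = (0.04·9 + 0.12·(152/15)) / (0.04 + 0.12) = 1.576/0.16 = 9.850.

θ̂_MAP = 9.850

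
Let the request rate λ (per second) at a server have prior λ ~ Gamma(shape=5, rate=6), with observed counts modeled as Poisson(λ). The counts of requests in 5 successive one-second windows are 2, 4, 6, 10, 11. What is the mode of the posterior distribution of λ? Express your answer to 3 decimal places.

λ̂_MAP = 3.364

Σxᵢ = 2+4+6+10+11 = 33, with n = 5.
Posterior ∝ λ^4e^(−6λ) · λ^33e^(−5λ) = λ^37e^(−11λ), i.e. Gamma(shape=38, rate=11).
The mode of a Gamma(a, b) with a ≥ 1 (shape–rate) is (a−1)/b = 37/11 ≈ 3.364.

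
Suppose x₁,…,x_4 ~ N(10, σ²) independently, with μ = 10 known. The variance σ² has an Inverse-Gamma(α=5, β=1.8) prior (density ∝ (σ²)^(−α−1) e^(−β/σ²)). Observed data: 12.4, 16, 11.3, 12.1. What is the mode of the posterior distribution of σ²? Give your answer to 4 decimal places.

Sum of squared deviations about the known mean: SS = (12.4−10)² + (16−10)² + (11.3−10)² + (12.1−10)² = 47.86.
The Normal likelihood contributes (σ²)^(−n/2) exp(−SS/(2σ²)), so the posterior is Inverse-Gamma(α + n/2, β + SS/2) = Inverse-Gamma(7, 25.73).
The mode of Inverse-Gamma(a, b) is b/(a+1) = 25.73/8 ≈ 3.2163.

σ̂²_MAP = 3.2163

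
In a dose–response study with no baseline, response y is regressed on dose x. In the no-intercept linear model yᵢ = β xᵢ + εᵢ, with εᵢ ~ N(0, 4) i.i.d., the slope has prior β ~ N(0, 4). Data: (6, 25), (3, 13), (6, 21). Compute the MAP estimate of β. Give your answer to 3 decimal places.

β̂_MAP = 3.841

log p(β | y) = −Σ(yᵢ − βxᵢ)²/(2·4) − β²/(2·4) + const.
Setting the derivative to zero: Σxᵢ(yᵢ − βxᵢ)/4 − β/4 = 0, so β = Σxᵢyᵢ / (Σxᵢ² + σ²/τ²).
Σxᵢyᵢ = 6·25 + 3·13 + 6·21 = 315; Σxᵢ² = 81; σ²/τ² = 1.
β̂_MAP = 315 / (81 + 1) = 315/82 ≈ 3.841.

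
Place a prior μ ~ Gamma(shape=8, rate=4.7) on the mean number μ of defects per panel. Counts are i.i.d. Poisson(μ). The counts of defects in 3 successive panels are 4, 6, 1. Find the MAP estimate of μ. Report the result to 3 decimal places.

μ̂_MAP = 2.338

Σxᵢ = 4+6+1 = 11, with n = 3.
Posterior ∝ μ^7e^(−4.7μ) · μ^11e^(−3μ) = μ^18e^(−7.7μ), i.e. Gamma(shape=19, rate=7.7).
The mode of a Gamma(a, b) with a ≥ 1 (shape–rate) is (a−1)/b = 18/7.7 ≈ 2.338.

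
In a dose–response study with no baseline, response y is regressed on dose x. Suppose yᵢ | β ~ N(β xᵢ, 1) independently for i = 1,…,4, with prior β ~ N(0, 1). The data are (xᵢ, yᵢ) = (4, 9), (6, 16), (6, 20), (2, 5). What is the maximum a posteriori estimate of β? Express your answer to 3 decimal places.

log p(β | y) = −Σ(yᵢ − βxᵢ)²/(2·1) − β²/(2·1) + const.
Setting the derivative to zero: Σxᵢ(yᵢ − βxᵢ)/1 − β/1 = 0, so β = Σxᵢyᵢ / (Σxᵢ² + σ²/τ²).
Σxᵢyᵢ = 4·9 + 6·16 + 6·20 + 2·5 = 262; Σxᵢ² = 92; σ²/τ² = 1.
β̂_MAP = 262 / (92 + 1) = 262/93 ≈ 2.817.

β̂_MAP = 2.817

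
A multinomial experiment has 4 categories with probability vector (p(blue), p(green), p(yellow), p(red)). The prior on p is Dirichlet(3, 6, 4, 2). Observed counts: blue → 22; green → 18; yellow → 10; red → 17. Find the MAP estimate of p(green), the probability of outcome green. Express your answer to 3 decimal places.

MAP estimate of p(green) = 0.295

The posterior is Dirichlet(αᵢ + nᵢ) = Dirichlet(25, 24, 14, 19).
For a Dirichlet(a₁,…,a_K) with all aᵢ > 1, the mode has j-th component (aⱼ − 1)/(Σaᵢ − K).
Here Σaᵢ = 82 and K = 4, so p(green) = (24 − 1)/(82 − 4) = 23/78 ≈ 0.295.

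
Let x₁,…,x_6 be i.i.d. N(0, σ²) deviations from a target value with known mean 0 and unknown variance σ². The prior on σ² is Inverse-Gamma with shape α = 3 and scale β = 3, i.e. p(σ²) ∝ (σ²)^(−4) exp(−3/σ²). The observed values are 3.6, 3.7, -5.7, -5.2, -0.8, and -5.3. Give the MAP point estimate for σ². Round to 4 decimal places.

Sum of squared deviations about the known mean: SS = (3.6−0)² + (3.7−0)² + (-5.7−0)² + (-5.2−0)² + (-0.8−0)² + (-5.3−0)² = 114.91.
The Normal likelihood contributes (σ²)^(−n/2) exp(−SS/(2σ²)), so the posterior is Inverse-Gamma(α + n/2, β + SS/2) = Inverse-Gamma(6, 60.455).
The mode of Inverse-Gamma(a, b) is b/(a+1) = 60.455/7 ≈ 8.6364.

σ̂²_MAP = 8.6364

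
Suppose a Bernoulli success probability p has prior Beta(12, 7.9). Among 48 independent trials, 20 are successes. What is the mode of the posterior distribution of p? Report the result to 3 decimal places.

Prior: Beta(12, 7.9).
Data: 20 successes in 48 trials. The binomial likelihood contributes p^20(1−p)^28, so the posterior is Beta(12+20, 7.9+28) = Beta(32, 35.9).
For Beta(a, b) with a, b > 1 the mode is (a−1)/(a+b−2) = 31/65.9 ≈ 0.470.

p̂_MAP = 0.470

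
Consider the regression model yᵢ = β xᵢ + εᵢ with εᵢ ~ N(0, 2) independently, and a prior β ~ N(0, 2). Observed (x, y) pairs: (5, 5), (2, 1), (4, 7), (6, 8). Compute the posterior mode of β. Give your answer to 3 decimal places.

β̂_MAP = 1.256

log p(β | y) = −Σ(yᵢ − βxᵢ)²/(2·2) − β²/(2·2) + const.
Setting the derivative to zero: Σxᵢ(yᵢ − βxᵢ)/2 − β/2 = 0, so β = Σxᵢyᵢ / (Σxᵢ² + σ²/τ²).
Σxᵢyᵢ = 5·5 + 2·1 + 4·7 + 6·8 = 103; Σxᵢ² = 81; σ²/τ² = 1.
β̂_MAP = 103 / (81 + 1) = 103/82 ≈ 1.256.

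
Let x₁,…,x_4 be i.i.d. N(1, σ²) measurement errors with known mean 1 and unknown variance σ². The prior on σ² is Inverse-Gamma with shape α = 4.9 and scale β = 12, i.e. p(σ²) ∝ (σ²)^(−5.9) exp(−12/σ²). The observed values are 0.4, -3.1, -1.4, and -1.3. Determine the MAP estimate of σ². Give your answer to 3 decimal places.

Sum of squared deviations about the known mean: SS = (0.4−1)² + (-3.1−1)² + (-1.4−1)² + (-1.3−1)² = 28.22.
The Normal likelihood contributes (σ²)^(−n/2) exp(−SS/(2σ²)), so the posterior is Inverse-Gamma(α + n/2, β + SS/2) = Inverse-Gamma(6.9, 26.11).
The mode of Inverse-Gamma(a, b) is b/(a+1) = 26.11/7.9 ≈ 3.305.

σ̂²_MAP = 3.305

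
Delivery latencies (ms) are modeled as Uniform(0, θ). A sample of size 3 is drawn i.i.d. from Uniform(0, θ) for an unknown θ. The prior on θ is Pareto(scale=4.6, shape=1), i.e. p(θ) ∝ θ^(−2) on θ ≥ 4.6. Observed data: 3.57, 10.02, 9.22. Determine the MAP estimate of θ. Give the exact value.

The Uniform(0, θ) likelihood is θ^(−n) for θ ≥ max(xᵢ), zero otherwise. Here max(xᵢ) = 10.02.
Posterior ∝ θ^(−2) · θ^(−3) = θ^(−5) on θ ≥ max(4.6, 10.02) = 10.02.
This density is strictly decreasing in θ, so the posterior mode lies at the lower boundary of the support.

θ̂_MAP = 10.02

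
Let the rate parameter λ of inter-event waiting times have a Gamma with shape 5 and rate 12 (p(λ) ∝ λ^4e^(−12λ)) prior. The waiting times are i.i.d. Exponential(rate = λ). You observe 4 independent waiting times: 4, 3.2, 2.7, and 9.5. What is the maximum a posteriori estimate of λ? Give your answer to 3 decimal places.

λ̂_MAP = 0.255

The Exponential(rate=λ) likelihood is ∝ λ^n e^(−λΣtᵢ). Here n = 4 and Σtᵢ = 4 + 3.2 + 2.7 + 9.5 = 19.4.
Posterior ∝ λ^4e^(−12λ) · λ^4e^(−19.4λ) = λ^8e^(−31.4λ), i.e. Gamma(9, 31.4).
Mode = (a−1)/b = 8/31.4 ≈ 0.255.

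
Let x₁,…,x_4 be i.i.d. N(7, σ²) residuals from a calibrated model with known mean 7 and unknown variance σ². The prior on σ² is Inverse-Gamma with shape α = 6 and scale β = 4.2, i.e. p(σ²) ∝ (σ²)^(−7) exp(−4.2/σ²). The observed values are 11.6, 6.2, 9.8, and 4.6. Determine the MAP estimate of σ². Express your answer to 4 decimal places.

σ̂²_MAP = 2.4333

Sum of squared deviations about the known mean: SS = (11.6−7)² + (6.2−7)² + (9.8−7)² + (4.6−7)² = 35.4.
The Normal likelihood contributes (σ²)^(−n/2) exp(−SS/(2σ²)), so the posterior is Inverse-Gamma(α + n/2, β + SS/2) = Inverse-Gamma(8, 21.9).
The mode of Inverse-Gamma(a, b) is b/(a+1) = 21.9/9 ≈ 2.4333.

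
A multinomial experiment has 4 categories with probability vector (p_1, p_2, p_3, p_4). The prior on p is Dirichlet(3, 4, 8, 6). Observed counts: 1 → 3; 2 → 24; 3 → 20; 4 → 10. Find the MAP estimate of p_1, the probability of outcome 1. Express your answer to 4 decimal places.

The posterior is Dirichlet(αᵢ + nᵢ) = Dirichlet(6, 28, 28, 16).
For a Dirichlet(a₁,…,a_K) with all aᵢ > 1, the mode has j-th component (aⱼ − 1)/(Σaᵢ − K).
Here Σaᵢ = 78 and K = 4, so p_1 = (6 − 1)/(78 − 4) = 5/74 ≈ 0.0676.

MAP estimate: 0.0676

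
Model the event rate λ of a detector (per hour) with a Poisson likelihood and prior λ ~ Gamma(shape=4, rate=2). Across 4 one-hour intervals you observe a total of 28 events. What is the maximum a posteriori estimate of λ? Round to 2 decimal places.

Σxᵢ = 28, n = 4.
Posterior ∝ λ^3e^(−2λ) · λ^28e^(−4λ) = λ^31e^(−6λ), i.e. Gamma(shape=32, rate=6).
The mode of a Gamma(a, b) with a ≥ 1 (shape–rate) is (a−1)/b = 31/6 ≈ 5.17.

λ̂_MAP = 5.17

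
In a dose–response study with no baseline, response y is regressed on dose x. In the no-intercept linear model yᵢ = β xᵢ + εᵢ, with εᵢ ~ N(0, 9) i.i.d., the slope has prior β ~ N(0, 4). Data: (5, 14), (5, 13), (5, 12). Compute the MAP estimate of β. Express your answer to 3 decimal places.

log p(β | y) = −Σ(yᵢ − βxᵢ)²/(2·9) − β²/(2·4) + const.
Setting the derivative to zero: Σxᵢ(yᵢ − βxᵢ)/9 − β/4 = 0, so β = Σxᵢyᵢ / (Σxᵢ² + σ²/τ²).
Σxᵢyᵢ = 5·14 + 5·13 + 5·12 = 195; Σxᵢ² = 75; σ²/τ² = 2.25.
β̂_MAP = 195 / (75 + 2.25) = 195/77.25 ≈ 2.524.

β̂_MAP = 2.524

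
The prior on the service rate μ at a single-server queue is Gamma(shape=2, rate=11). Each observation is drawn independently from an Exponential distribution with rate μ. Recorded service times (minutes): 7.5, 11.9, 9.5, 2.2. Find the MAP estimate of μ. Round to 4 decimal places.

The Exponential(rate=μ) likelihood is ∝ μ^n e^(−μΣtᵢ). Here n = 4 and Σtᵢ = 7.5 + 11.9 + 9.5 + 2.2 = 31.1.
Posterior ∝ μe^(−11μ) · μ^4e^(−31.1μ) = μ^5e^(−42.1μ), i.e. Gamma(6, 42.1).
Mode = (a−1)/b = 5/42.1 ≈ 0.1188.

μ̂_MAP = 0.1188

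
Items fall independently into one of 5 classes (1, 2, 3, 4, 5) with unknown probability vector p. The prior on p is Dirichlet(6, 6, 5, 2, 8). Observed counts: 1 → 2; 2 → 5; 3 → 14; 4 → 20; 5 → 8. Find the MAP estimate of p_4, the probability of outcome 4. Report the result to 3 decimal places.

The posterior is Dirichlet(αᵢ + nᵢ) = Dirichlet(8, 11, 19, 22, 16).
For a Dirichlet(a₁,…,a_K) with all aᵢ > 1, the mode has j-th component (aⱼ − 1)/(Σaᵢ − K).
Here Σaᵢ = 76 and K = 5, so p_4 = (22 − 1)/(76 − 5) = 21/71 ≈ 0.296.

MAP estimate: 0.296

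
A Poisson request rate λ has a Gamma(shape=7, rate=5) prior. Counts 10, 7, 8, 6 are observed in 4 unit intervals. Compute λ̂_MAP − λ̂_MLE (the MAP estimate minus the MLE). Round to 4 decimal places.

Σxᵢ = 31. Posterior is Gamma(38, 9); MAP = (38−1)/9 = 37/9 ≈ 4.11111.
MLE = x̄ = 31/4 ≈ 7.75000.
Difference = 37/9 − 31/4 = -131/36 ≈ -3.6389.

MAP − MLE = -3.6389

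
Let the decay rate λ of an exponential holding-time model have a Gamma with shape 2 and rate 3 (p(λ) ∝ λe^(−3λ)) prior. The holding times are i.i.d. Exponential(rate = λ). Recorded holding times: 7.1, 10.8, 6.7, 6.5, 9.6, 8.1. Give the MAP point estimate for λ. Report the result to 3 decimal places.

λ̂_MAP = 0.135

The Exponential(rate=λ) likelihood is ∝ λ^n e^(−λΣtᵢ). Here n = 6 and Σtᵢ = 7.1 + 10.8 + 6.7 + 6.5 + 9.6 + 8.1 = 48.8.
Posterior ∝ λe^(−3λ) · λ^6e^(−48.8λ) = λ^7e^(−51.8λ), i.e. Gamma(8, 51.8).
Mode = (a−1)/b = 7/51.8 ≈ 0.135.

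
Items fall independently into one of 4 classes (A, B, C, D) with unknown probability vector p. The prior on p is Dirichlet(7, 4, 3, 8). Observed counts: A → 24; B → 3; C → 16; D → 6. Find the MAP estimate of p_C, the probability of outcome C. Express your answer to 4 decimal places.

MAP estimate of p_C = 0.2687

The posterior is Dirichlet(αᵢ + nᵢ) = Dirichlet(31, 7, 19, 14).
For a Dirichlet(a₁,…,a_K) with all aᵢ > 1, the mode has j-th component (aⱼ − 1)/(Σaᵢ − K).
Here Σaᵢ = 71 and K = 4, so p_C = (19 − 1)/(71 − 4) = 18/67 ≈ 0.2687.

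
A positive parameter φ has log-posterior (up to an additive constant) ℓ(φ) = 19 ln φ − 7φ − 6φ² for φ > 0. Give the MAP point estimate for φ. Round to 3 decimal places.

φ̂_MAP = 1.000

ℓ'(φ) = 19/φ − 7 − 12φ. Setting this to zero and multiplying by φ: 12φ² + 7φ − 19 = 0.
φ = (−7 + √(7² + 4·12·19)) / (2·12) = (−7 + √961) / 24 = (−7 + 31)/24 = 1.
ℓ''(φ) = −19/φ² − 12 < 0, confirming a maximum.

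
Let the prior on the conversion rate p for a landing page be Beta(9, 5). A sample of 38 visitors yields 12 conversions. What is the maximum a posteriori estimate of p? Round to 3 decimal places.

Prior: Beta(9, 5).
Data: 12 successes in 38 trials. The binomial likelihood contributes p^12(1−p)^26, so the posterior is Beta(9+12, 5+26) = Beta(21, 31).
For Beta(a, b) with a, b > 1 the mode is (a−1)/(a+b−2) = 20/50 ≈ 0.400.

p̂_MAP = 0.400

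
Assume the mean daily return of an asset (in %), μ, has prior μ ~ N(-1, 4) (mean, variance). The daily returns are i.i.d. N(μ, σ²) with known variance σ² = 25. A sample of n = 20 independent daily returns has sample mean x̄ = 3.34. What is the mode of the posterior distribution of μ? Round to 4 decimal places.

μ̂_MAP = 2.3067

n = 20, x̄ = 3.34.
For a Normal prior and Normal likelihood with known variance, the posterior is Normal; its mode equals its mean, the precision-weighted average.
Prior precision 1/σ₀² = 1/4 = 0.25; data precision n/σ² = 20/25 = 0.8.
μ̂ = (0.25·(-1) + 0.8·3.34) / (0.25 + 0.8) = 2.422/1.05 = 173/75 ≈ 2.3067.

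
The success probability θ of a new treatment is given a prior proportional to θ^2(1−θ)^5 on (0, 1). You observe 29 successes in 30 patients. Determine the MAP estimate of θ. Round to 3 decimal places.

The prior density ∝ θ^2(1−θ)^5 is the kernel of Beta(3, 6).
Data: 29 successes in 30 trials. The binomial likelihood contributes θ^29(1−θ)^1, so the posterior is Beta(3+29, 6+1) = Beta(32, 7).
For Beta(a, b) with a, b > 1 the mode is (a−1)/(a+b−2) = 31/37 ≈ 0.838.

θ̂_MAP = 0.838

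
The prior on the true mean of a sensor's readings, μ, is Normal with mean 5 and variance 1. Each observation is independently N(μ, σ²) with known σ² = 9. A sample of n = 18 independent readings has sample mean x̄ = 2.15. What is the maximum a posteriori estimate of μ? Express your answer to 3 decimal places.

n = 18, x̄ = 2.15.
For a Normal prior and Normal likelihood with known variance, the posterior is Normal; its mode equals its mean, the precision-weighted average.
Prior precision 1/σ₀² = 1/1 = 1; data precision n/σ² = 18/9 = 2.
μ̂ = (1·5 + 2·2.15) / (1 + 2) = 9.3/3 = 3.100.

μ̂_MAP = 3.100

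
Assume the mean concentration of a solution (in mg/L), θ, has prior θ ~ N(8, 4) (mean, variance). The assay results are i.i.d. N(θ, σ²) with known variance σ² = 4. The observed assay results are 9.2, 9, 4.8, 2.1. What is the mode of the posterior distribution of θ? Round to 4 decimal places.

n = 4; x̄ = (9.2 + 9 + 4.8 + 2.1)/4 = 25.1/4 = 6.275.
For a Normal prior and Normal likelihood with known variance, the posterior is Normal; its mode equals its mean, the precision-weighted average.
Prior precision 1/σ₀² = 1/4 = 0.25; data precision n/σ² = 4/4 = 1.
θ̂ = (0.25·8 + 1·6.275) / (0.25 + 1) = 8.275/1.25 = 6.6200.

θ̂_MAP = 6.6200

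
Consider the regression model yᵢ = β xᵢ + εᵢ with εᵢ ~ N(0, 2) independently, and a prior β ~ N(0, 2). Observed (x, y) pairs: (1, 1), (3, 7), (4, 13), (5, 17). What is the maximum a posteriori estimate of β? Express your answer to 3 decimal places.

log p(β | y) = −Σ(yᵢ − βxᵢ)²/(2·2) − β²/(2·2) + const.
Setting the derivative to zero: Σxᵢ(yᵢ − βxᵢ)/2 − β/2 = 0, so β = Σxᵢyᵢ / (Σxᵢ² + σ²/τ²).
Σxᵢyᵢ = 1·1 + 3·7 + 4·13 + 5·17 = 159; Σxᵢ² = 51; σ²/τ² = 1.
β̂_MAP = 159 / (51 + 1) = 159/52 ≈ 3.058.

β̂_MAP = 3.058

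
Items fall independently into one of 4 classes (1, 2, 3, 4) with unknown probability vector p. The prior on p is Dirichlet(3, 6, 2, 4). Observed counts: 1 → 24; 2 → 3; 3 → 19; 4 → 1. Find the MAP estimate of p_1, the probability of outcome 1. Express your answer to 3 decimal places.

The posterior is Dirichlet(αᵢ + nᵢ) = Dirichlet(27, 9, 21, 5).
For a Dirichlet(a₁,…,a_K) with all aᵢ > 1, the mode has j-th component (aⱼ − 1)/(Σaᵢ − K).
Here Σaᵢ = 62 and K = 4, so p_1 = (27 − 1)/(62 − 4) = 26/58 ≈ 0.448.

MAP estimate: 0.448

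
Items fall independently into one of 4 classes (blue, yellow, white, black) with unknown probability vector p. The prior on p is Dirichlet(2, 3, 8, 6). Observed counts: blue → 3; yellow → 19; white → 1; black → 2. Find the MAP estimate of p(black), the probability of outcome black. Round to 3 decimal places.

MAP estimate of p(black) = 0.175

The posterior is Dirichlet(αᵢ + nᵢ) = Dirichlet(5, 22, 9, 8).
For a Dirichlet(a₁,…,a_K) with all aᵢ > 1, the mode has j-th component (aⱼ − 1)/(Σaᵢ − K).
Here Σaᵢ = 44 and K = 4, so p(black) = (8 − 1)/(44 − 4) = 7/40 ≈ 0.175.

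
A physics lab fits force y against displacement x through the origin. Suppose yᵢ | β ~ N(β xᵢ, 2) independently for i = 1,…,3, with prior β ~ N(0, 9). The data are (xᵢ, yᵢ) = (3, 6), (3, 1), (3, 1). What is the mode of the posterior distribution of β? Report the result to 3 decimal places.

β̂_MAP = 0.882

log p(β | y) = −Σ(yᵢ − βxᵢ)²/(2·2) − β²/(2·9) + const.
Setting the derivative to zero: Σxᵢ(yᵢ − βxᵢ)/2 − β/9 = 0, so β = Σxᵢyᵢ / (Σxᵢ² + σ²/τ²).
Σxᵢyᵢ = 3·6 + 3·1 + 3·1 = 24; Σxᵢ² = 27; σ²/τ² = 2/9.
β̂_MAP = 24 / (27 + 2/9) = 24/(245/9) = 216/245 ≈ 0.882.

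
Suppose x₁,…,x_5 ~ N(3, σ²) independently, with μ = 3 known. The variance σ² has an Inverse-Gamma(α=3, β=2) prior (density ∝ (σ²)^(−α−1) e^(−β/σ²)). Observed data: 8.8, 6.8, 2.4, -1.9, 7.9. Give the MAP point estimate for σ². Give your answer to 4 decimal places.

Sum of squared deviations about the known mean: SS = (8.8−3)² + (6.8−3)² + (2.4−3)² + (-1.9−3)² + (7.9−3)² = 96.46.
The Normal likelihood contributes (σ²)^(−n/2) exp(−SS/(2σ²)), so the posterior is Inverse-Gamma(α + n/2, β + SS/2) = Inverse-Gamma(5.5, 50.23).
The mode of Inverse-Gamma(a, b) is b/(a+1) = 50.23/6.5 ≈ 7.7277.

σ̂²_MAP = 7.7277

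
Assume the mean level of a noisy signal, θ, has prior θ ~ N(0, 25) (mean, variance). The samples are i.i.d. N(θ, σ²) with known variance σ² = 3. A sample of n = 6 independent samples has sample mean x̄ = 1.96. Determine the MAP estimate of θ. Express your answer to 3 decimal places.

n = 6, x̄ = 1.96.
For a Normal prior and Normal likelihood with known variance, the posterior is Normal; its mode equals its mean, the precision-weighted average.
Prior precision 1/σ₀² = 1/25 = 0.04; data precision n/σ² = 6/3 = 2.
θ̂ = (0.04·0 + 2·1.96) / (0.04 + 2) = 3.92/2.04 = 98/51 ≈ 1.922.

θ̂_MAP = 1.922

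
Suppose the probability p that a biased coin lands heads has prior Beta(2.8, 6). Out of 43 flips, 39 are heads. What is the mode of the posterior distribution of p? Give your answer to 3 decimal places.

Prior: Beta(2.8, 6).
Data: 39 successes in 43 trials. The binomial likelihood contributes p^39(1−p)^4, so the posterior is Beta(2.8+39, 6+4) = Beta(41.8, 10).
For Beta(a, b) with a, b > 1 the mode is (a−1)/(a+b−2) = 40.8/49.8 ≈ 0.819.

p̂_MAP = 0.819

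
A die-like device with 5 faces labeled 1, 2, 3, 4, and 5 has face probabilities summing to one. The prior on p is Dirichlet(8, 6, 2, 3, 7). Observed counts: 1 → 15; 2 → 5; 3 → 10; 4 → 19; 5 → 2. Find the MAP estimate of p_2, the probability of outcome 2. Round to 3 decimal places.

MAP estimate: 0.139

The posterior is Dirichlet(αᵢ + nᵢ) = Dirichlet(23, 11, 12, 22, 9).
For a Dirichlet(a₁,…,a_K) with all aᵢ > 1, the mode has j-th component (aⱼ − 1)/(Σaᵢ − K).
Here Σaᵢ = 77 and K = 5, so p_2 = (11 − 1)/(77 − 5) = 10/72 ≈ 0.139.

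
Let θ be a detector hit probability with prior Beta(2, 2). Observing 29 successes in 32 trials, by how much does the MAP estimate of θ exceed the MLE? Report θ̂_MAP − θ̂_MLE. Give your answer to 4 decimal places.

MAP − MLE = -0.0239

Posterior is Beta(31, 5); MAP = (31−1)/(36−2) = 30/34 ≈ 0.88235.
MLE ignores the prior: θ̂_MLE = k/n = 29/32 ≈ 0.90625.
Difference = 30/34 − 29/32 = -13/544 ≈ -0.0239.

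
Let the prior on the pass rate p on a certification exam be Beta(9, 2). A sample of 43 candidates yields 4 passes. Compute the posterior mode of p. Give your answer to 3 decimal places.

p̂_MAP = 0.231

Prior: Beta(9, 2).
Data: 4 successes in 43 trials. The binomial likelihood contributes p^4(1−p)^39, so the posterior is Beta(9+4, 2+39) = Beta(13, 41).
For Beta(a, b) with a, b > 1 the mode is (a−1)/(a+b−2) = 12/52 ≈ 0.231.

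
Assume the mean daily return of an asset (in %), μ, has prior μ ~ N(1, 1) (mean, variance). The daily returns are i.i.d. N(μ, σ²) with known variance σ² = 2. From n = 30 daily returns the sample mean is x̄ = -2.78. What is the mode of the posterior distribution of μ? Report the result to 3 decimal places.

n = 30, x̄ = -2.78.
For a Normal prior and Normal likelihood with known variance, the posterior is Normal; its mode equals its mean, the precision-weighted average.
Prior precision 1/σ₀² = 1/1 = 1; data precision n/σ² = 30/2 = 15.
μ̂ = (1·1 + 15·(-2.78)) / (1 + 15) = (-40.7)/16 = -2.54375 ≈ -2.544.

μ̂_MAP = -2.544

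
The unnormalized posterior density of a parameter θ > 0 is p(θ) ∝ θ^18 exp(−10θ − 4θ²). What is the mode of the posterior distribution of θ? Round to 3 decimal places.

θ̂_MAP = 1.000

ℓ'(θ) = 18/θ − 10 − 8θ. Setting this to zero and multiplying by θ: 8θ² + 10θ − 18 = 0.
θ = (−10 + √(10² + 4·8·18)) / (2·8) = (−10 + √676) / 16 = (−10 + 26)/16 = 1.
ℓ''(θ) = −18/θ² − 8 < 0, confirming a maximum.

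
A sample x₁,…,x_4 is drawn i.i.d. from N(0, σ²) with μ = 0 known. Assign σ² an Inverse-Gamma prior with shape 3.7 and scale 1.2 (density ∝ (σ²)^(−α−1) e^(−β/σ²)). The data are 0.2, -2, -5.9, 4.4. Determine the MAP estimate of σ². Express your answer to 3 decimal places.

Sum of squared deviations about the known mean: SS = (0.2−0)² + (-2−0)² + (-5.9−0)² + (4.4−0)² = 58.21.
The Normal likelihood contributes (σ²)^(−n/2) exp(−SS/(2σ²)), so the posterior is Inverse-Gamma(α + n/2, β + SS/2) = Inverse-Gamma(5.7, 30.305).
The mode of Inverse-Gamma(a, b) is b/(a+1) = 30.305/6.7 ≈ 4.523.

σ̂²_MAP = 4.523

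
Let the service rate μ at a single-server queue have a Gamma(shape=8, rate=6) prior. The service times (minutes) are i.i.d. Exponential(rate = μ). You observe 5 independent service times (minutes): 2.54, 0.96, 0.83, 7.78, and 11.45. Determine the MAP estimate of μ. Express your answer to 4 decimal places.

μ̂_MAP = 0.4060

The Exponential(rate=μ) likelihood is ∝ μ^n e^(−μΣtᵢ). Here n = 5 and Σtᵢ = 2.54 + 0.96 + 0.83 + 7.78 + 11.45 = 23.56.
Posterior ∝ μ^7e^(−6μ) · μ^5e^(−23.56μ) = μ^12e^(−29.56μ), i.e. Gamma(13, 29.56).
Mode = (a−1)/b = 12/29.56 ≈ 0.4060.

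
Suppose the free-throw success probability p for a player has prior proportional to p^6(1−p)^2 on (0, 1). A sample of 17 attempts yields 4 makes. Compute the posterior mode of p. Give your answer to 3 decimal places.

The prior density ∝ p^6(1−p)^2 is the kernel of Beta(7, 3).
Data: 4 successes in 17 trials. The binomial likelihood contributes p^4(1−p)^13, so the posterior is Beta(7+4, 3+13) = Beta(11, 16).
For Beta(a, b) with a, b > 1 the mode is (a−1)/(a+b−2) = 10/25 ≈ 0.400.

p̂_MAP = 0.400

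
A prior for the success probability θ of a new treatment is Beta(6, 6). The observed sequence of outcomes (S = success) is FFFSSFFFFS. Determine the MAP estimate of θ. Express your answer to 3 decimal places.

θ̂_MAP = 0.400

Prior: Beta(6, 6).
Data: 3 successes in 10 trials (from the sequence). The binomial likelihood contributes θ^3(1−θ)^7, so the posterior is Beta(6+3, 6+7) = Beta(9, 13).
For Beta(a, b) with a, b > 1 the mode is (a−1)/(a+b−2) = 8/20 ≈ 0.400.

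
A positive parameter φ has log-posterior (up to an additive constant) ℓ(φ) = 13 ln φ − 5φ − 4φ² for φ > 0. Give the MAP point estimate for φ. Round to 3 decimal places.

φ̂_MAP = 1.000

ℓ'(φ) = 13/φ − 5 − 8φ. Setting this to zero and multiplying by φ: 8φ² + 5φ − 13 = 0.
φ = (−5 + √(5² + 4·8·13)) / (2·8) = (−5 + √441) / 16 = (−5 + 21)/16 = 1.
ℓ''(φ) = −13/φ² − 8 < 0, confirming a maximum.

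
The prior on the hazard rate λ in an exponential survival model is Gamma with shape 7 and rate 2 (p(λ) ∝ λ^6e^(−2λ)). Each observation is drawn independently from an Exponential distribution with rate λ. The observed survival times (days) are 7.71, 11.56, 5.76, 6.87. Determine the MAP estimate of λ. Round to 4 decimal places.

The Exponential(rate=λ) likelihood is ∝ λ^n e^(−λΣtᵢ). Here n = 4 and Σtᵢ = 7.71 + 11.56 + 5.76 + 6.87 = 31.90.
Posterior ∝ λ^6e^(−2λ) · λ^4e^(−31.90λ) = λ^10e^(−33.90λ), i.e. Gamma(11, 33.90).
Mode = (a−1)/b = 10/33.90 ≈ 0.2950.

λ̂_MAP = 0.2950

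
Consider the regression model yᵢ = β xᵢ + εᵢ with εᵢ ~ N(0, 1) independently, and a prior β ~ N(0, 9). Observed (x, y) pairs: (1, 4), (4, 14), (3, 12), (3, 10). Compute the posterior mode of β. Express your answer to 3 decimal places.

β̂_MAP = 3.589

log p(β | y) = −Σ(yᵢ − βxᵢ)²/(2·1) − β²/(2·9) + const.
Setting the derivative to zero: Σxᵢ(yᵢ − βxᵢ)/1 − β/9 = 0, so β = Σxᵢyᵢ / (Σxᵢ² + σ²/τ²).
Σxᵢyᵢ = 1·4 + 4·14 + 3·12 + 3·10 = 126; Σxᵢ² = 35; σ²/τ² = 1/9.
β̂_MAP = 126 / (35 + 1/9) = 126/(316/9) = 567/158 ≈ 3.589.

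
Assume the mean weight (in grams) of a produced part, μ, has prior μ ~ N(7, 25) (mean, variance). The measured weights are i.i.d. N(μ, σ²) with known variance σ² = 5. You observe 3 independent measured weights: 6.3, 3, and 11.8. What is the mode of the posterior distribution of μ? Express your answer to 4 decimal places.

n = 3; x̄ = (6.3 + 3 + 11.8)/3 = 21.1/3 = 211/30 ≈ 7.0333.
For a Normal prior and Normal likelihood with known variance, the posterior is Normal; its mode equals its mean, the precision-weighted average.
Prior precision 1/σ₀² = 1/25 = 0.04; data precision n/σ² = 3/5 = 0.6.
μ̂ = (0.04·7 + 0.6·(211/30)) / (0.04 + 0.6) = 4.5/0.64 = 7.03125 ≈ 7.0313.

μ̂_MAP = 7.0313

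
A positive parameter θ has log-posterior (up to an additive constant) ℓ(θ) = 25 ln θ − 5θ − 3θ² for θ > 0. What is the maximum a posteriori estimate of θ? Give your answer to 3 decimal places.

θ̂_MAP = 1.667

ℓ'(θ) = 25/θ − 5 − 6θ. Setting this to zero and multiplying by θ: 6θ² + 5θ − 25 = 0.
θ = (−5 + √(5² + 4·6·25)) / (2·6) = (−5 + √625) / 12 = (−5 + 25)/12 = 5/3.
ℓ''(θ) = −25/θ² − 6 < 0, confirming a maximum.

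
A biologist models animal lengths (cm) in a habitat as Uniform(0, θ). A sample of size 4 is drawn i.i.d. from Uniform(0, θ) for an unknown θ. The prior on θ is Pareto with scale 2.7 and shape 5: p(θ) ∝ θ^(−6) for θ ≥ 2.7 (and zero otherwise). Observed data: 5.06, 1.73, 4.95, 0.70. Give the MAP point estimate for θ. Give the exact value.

θ̂_MAP = 5.06

The Uniform(0, θ) likelihood is θ^(−n) for θ ≥ max(xᵢ), zero otherwise. Here max(xᵢ) = 5.06.
Posterior ∝ θ^(−6) · θ^(−4) = θ^(−10) on θ ≥ max(2.7, 5.06) = 5.06.
This density is strictly decreasing in θ, so the posterior mode lies at the lower boundary of the support.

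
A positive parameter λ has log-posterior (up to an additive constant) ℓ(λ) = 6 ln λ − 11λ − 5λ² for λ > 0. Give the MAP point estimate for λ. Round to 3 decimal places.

λ̂_MAP = 0.400

ℓ'(λ) = 6/λ − 11 − 10λ. Setting this to zero and multiplying by λ: 10λ² + 11λ − 6 = 0.
λ = (−11 + √(11² + 4·10·6)) / (2·10) = (−11 + √361) / 20 = (−11 + 19)/20 = 2/5.
ℓ''(λ) = −6/λ² − 10 < 0, confirming a maximum.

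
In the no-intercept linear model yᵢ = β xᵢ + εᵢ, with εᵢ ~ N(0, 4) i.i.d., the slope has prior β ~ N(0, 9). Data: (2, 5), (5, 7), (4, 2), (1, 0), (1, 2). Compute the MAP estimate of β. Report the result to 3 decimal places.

log p(β | y) = −Σ(yᵢ − βxᵢ)²/(2·4) − β²/(2·9) + const.
Setting the derivative to zero: Σxᵢ(yᵢ − βxᵢ)/4 − β/9 = 0, so β = Σxᵢyᵢ / (Σxᵢ² + σ²/τ²).
Σxᵢyᵢ = 2·5 + 5·7 + 4·2 + 1·0 + 1·2 = 55; Σxᵢ² = 47; σ²/τ² = 4/9.
β̂_MAP = 55 / (47 + 4/9) = 55/(427/9) = 495/427 ≈ 1.159.

β̂_MAP = 1.159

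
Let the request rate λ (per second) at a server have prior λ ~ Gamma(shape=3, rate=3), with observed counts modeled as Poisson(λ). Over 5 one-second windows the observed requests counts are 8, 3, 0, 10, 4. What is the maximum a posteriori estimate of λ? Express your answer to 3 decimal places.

Σxᵢ = 8+3+0+10+4 = 25, with n = 5.
Posterior ∝ λ^2e^(−3λ) · λ^25e^(−5λ) = λ^27e^(−8λ), i.e. Gamma(shape=28, rate=8).
The mode of a Gamma(a, b) with a ≥ 1 (shape–rate) is (a−1)/b = 27/8 ≈ 3.375.

λ̂_MAP = 3.375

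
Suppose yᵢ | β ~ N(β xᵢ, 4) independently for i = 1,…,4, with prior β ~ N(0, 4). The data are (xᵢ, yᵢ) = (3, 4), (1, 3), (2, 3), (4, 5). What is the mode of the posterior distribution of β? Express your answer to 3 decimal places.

β̂_MAP = 1.323

log p(β | y) = −Σ(yᵢ − βxᵢ)²/(2·4) − β²/(2·4) + const.
Setting the derivative to zero: Σxᵢ(yᵢ − βxᵢ)/4 − β/4 = 0, so β = Σxᵢyᵢ / (Σxᵢ² + σ²/τ²).
Σxᵢyᵢ = 3·4 + 1·3 + 2·3 + 4·5 = 41; Σxᵢ² = 30; σ²/τ² = 1.
β̂_MAP = 41 / (30 + 1) = 41/31 ≈ 1.323.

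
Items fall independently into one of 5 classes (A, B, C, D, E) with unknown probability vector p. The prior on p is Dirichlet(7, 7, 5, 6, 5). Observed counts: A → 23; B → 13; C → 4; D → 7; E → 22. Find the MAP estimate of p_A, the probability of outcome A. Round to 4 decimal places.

MAP estimate of p_A = 0.3085

The posterior is Dirichlet(αᵢ + nᵢ) = Dirichlet(30, 20, 9, 13, 27).
For a Dirichlet(a₁,…,a_K) with all aᵢ > 1, the mode has j-th component (aⱼ − 1)/(Σaᵢ − K).
Here Σaᵢ = 99 and K = 5, so p_A = (30 − 1)/(99 − 5) = 29/94 ≈ 0.3085.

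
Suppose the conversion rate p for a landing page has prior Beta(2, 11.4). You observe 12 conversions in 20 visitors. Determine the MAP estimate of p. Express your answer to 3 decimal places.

Prior: Beta(2, 11.4).
Data: 12 successes in 20 trials. The binomial likelihood contributes p^12(1−p)^8, so the posterior is Beta(2+12, 11.4+8) = Beta(14, 19.4).
For Beta(a, b) with a, b > 1 the mode is (a−1)/(a+b−2) = 13/31.4 ≈ 0.414.

p̂_MAP = 0.414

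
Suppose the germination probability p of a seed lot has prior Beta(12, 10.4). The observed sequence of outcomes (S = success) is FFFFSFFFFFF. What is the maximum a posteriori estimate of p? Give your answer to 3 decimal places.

p̂_MAP = 0.382

Prior: Beta(12, 10.4).
Data: 1 success in 11 trials (from the sequence). The binomial likelihood contributes p(1−p)^10, so the posterior is Beta(12+1, 10.4+10) = Beta(13, 20.4).
For Beta(a, b) with a, b > 1 the mode is (a−1)/(a+b−2) = 12/31.4 ≈ 0.382.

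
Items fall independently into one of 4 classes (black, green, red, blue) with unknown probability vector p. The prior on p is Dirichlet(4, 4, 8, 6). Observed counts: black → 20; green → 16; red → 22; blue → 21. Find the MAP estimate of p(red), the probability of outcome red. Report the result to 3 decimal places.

MAP estimate of p(red) = 0.299

The posterior is Dirichlet(αᵢ + nᵢ) = Dirichlet(24, 20, 30, 27).
For a Dirichlet(a₁,…,a_K) with all aᵢ > 1, the mode has j-th component (aⱼ − 1)/(Σaᵢ − K).
Here Σaᵢ = 101 and K = 4, so p(red) = (30 − 1)/(101 − 4) = 29/97 ≈ 0.299.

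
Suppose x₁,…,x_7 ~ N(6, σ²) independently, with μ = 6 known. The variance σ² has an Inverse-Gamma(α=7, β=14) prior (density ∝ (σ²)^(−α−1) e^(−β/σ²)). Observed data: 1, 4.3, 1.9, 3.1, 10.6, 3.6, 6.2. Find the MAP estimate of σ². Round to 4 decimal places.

σ̂²_MAP = 4.6987

Sum of squared deviations about the known mean: SS = (1−6)² + (4.3−6)² + (1.9−6)² + (3.1−6)² + (10.6−6)² + (3.6−6)² + (6.2−6)² = 80.07.
The Normal likelihood contributes (σ²)^(−n/2) exp(−SS/(2σ²)), so the posterior is Inverse-Gamma(α + n/2, β + SS/2) = Inverse-Gamma(10.5, 54.035).
The mode of Inverse-Gamma(a, b) is b/(a+1) = 54.035/11.5 ≈ 4.6987.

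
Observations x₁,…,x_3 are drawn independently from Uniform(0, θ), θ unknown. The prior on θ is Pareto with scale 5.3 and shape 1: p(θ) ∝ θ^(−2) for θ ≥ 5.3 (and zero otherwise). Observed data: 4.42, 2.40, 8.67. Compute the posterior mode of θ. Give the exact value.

θ̂_MAP = 8.67

The Uniform(0, θ) likelihood is θ^(−n) for θ ≥ max(xᵢ), zero otherwise. Here max(xᵢ) = 8.67.
Posterior ∝ θ^(−2) · θ^(−3) = θ^(−5) on θ ≥ max(5.3, 8.67) = 8.67.
This density is strictly decreasing in θ, so the posterior mode lies at the lower boundary of the support.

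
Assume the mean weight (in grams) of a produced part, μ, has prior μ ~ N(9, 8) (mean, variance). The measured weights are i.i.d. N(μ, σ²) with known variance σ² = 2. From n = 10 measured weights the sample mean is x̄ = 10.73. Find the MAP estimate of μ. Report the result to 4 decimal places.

n = 10, x̄ = 10.73.
For a Normal prior and Normal likelihood with known variance, the posterior is Normal; its mode equals its mean, the precision-weighted average.
Prior precision 1/σ₀² = 1/8 = 0.125; data precision n/σ² = 10/2 = 5.
μ̂ = (0.125·9 + 5·10.73) / (0.125 + 5) = 54.775/5.125 = 2191/205 ≈ 10.6878.

μ̂_MAP = 10.6878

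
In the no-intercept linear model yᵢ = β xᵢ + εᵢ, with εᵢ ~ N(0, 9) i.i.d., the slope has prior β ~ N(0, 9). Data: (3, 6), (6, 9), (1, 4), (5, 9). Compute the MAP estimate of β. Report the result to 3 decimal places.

log p(β | y) = −Σ(yᵢ − βxᵢ)²/(2·9) − β²/(2·9) + const.
Setting the derivative to zero: Σxᵢ(yᵢ − βxᵢ)/9 − β/9 = 0, so β = Σxᵢyᵢ / (Σxᵢ² + σ²/τ²).
Σxᵢyᵢ = 3·6 + 6·9 + 1·4 + 5·9 = 121; Σxᵢ² = 71; σ²/τ² = 1.
β̂_MAP = 121 / (71 + 1) = 121/72 ≈ 1.681.

β̂_MAP = 1.681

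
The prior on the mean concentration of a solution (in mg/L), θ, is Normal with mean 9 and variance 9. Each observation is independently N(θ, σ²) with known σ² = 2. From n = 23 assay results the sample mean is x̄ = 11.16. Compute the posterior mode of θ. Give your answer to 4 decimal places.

θ̂_MAP = 11.1393

n = 23, x̄ = 11.16.
For a Normal prior and Normal likelihood with known variance, the posterior is Normal; its mode equals its mean, the precision-weighted average.
Prior precision 1/σ₀² = 1/9; data precision n/σ² = 23/2 = 11.5.
θ̂ = ((1/9)·9 + 11.5·11.16) / (1/9 + 11.5) = 129.34/(209/18) = 58203/5225 ≈ 11.1393.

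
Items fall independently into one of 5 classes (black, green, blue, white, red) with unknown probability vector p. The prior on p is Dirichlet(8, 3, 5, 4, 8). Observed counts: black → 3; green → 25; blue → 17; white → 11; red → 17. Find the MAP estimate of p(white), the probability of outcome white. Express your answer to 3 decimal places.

MAP estimate of p(white) = 0.146

The posterior is Dirichlet(αᵢ + nᵢ) = Dirichlet(11, 28, 22, 15, 25).
For a Dirichlet(a₁,…,a_K) with all aᵢ > 1, the mode has j-th component (aⱼ − 1)/(Σaᵢ − K).
Here Σaᵢ = 101 and K = 5, so p(white) = (15 − 1)/(101 − 5) = 14/96 ≈ 0.146.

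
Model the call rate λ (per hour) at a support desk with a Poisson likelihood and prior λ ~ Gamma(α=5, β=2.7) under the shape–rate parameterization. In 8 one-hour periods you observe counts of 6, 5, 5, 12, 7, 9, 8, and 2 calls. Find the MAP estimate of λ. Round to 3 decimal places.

Σxᵢ = 6+5+5+12+7+9+8+2 = 54, with n = 8.
Posterior ∝ λ^4e^(−2.7λ) · λ^54e^(−8λ) = λ^58e^(−10.7λ), i.e. Gamma(shape=59, rate=10.7).
The mode of a Gamma(a, b) with a ≥ 1 (shape–rate) is (a−1)/b = 58/10.7 ≈ 5.421.

λ̂_MAP = 5.421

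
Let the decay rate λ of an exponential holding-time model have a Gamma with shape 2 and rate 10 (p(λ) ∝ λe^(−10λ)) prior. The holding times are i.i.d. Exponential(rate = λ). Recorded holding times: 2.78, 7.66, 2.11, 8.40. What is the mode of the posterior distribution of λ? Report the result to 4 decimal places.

λ̂_MAP = 0.1616

The Exponential(rate=λ) likelihood is ∝ λ^n e^(−λΣtᵢ). Here n = 4 and Σtᵢ = 2.78 + 7.66 + 2.11 + 8.40 = 20.95.
Posterior ∝ λe^(−10λ) · λ^4e^(−20.95λ) = λ^5e^(−30.95λ), i.e. Gamma(6, 30.95).
Mode = (a−1)/b = 5/30.95 ≈ 0.1616.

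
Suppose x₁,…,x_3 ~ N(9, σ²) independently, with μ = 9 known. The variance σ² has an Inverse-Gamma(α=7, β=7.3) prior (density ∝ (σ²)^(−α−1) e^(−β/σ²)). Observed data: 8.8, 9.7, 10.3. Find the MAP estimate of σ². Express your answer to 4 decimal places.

σ̂²_MAP = 0.8853

Sum of squared deviations about the known mean: SS = (8.8−9)² + (9.7−9)² + (10.3−9)² = 2.22.
The Normal likelihood contributes (σ²)^(−n/2) exp(−SS/(2σ²)), so the posterior is Inverse-Gamma(α + n/2, β + SS/2) = Inverse-Gamma(8.5, 8.41).
The mode of Inverse-Gamma(a, b) is b/(a+1) = 8.41/9.5 ≈ 0.8853.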